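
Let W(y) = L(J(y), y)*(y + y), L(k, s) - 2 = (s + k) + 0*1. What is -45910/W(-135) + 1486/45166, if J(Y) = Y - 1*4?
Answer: -98221961/165849552 ≈ -0.59224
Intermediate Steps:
J(Y) = -4 + Y (J(Y) = Y - 4 = -4 + Y)
L(k, s) = 2 + k + s (L(k, s) = 2 + ((s + k) + 0*1) = 2 + ((k + s) + 0) = 2 + (k + s) = 2 + k + s)
W(y) = 2*y*(-2 + 2*y) (W(y) = (2 + (-4 + y) + y)*(y + y) = (-2 + 2*y)*(2*y) = 2*y*(-2 + 2*y))
-45910/W(-135) + 1486/45166 = -45910*(-1/(540*(-1 - 135))) + 1486/45166 = -45910/(4*(-135)*(-136)) + 1486*(1/45166) = -45910/73440 + 743/22583 = -45910*1/73440 + 743/22583 = -4591/7344 + 743/22583 = -98221961/165849552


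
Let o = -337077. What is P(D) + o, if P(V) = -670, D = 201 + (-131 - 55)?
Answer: -337747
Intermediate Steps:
D = 15 (D = 201 - 186 = 15)
P(D) + o = -670 - 337077 = -337747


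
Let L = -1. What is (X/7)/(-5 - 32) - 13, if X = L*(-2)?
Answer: -3369/259 ≈ -13.008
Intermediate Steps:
X = 2 (X = -1*(-2) = 2)
(X/7)/(-5 - 32) - 13 = (2/7)/(-5 - 32) - 13 = (2*(⅐))/(-37) - 13 = -1/37*2/7 - 13 = -2/259 - 13 = -3369/259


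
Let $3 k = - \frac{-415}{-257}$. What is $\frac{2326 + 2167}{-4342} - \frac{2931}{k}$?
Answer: $\frac{9810191347}{1801930} \approx 5444.3$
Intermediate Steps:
$k = - \frac{415}{771}$ ($k = \frac{\left(-1\right) \left(- \frac{415}{-257}\right)}{3} = \frac{\left(-1\right) \left(\left(-415\right) \left(- \frac{1}{257}\right)\right)}{3} = \frac{\left(-1\right) \frac{415}{257}}{3} = \frac{1}{3} \left(- \frac{415}{257}\right) = - \frac{415}{771} \approx -0.53826$)
$\frac{2326 + 2167}{-4342} - \frac{2931}{k} = \frac{2326 + 2167}{-4342} - \frac{2931}{- \frac{415}{771}} = 4493 \left(- \frac{1}{4342}\right) - - \frac{2259801}{415} = - \frac{4493}{4342} + \frac{2259801}{415} = \frac{9810191347}{1801930}$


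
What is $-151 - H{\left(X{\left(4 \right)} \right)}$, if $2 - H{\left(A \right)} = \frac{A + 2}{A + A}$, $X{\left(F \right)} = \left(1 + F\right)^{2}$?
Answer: $- \frac{7623}{50} \approx -152.46$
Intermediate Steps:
$H{\left(A \right)} = 2 - \frac{2 + A}{2 A}$ ($H{\left(A \right)} = 2 - \frac{A + 2}{A + A} = 2 - \frac{2 + A}{2 A}$)
$-151 - H{\left(X{\left(4 \right)} \right)} = -151 - \left(\frac{3}{2} - \frac{1}{\left(1 + 4\right)^{2}}\right) = -151 - \left(\frac{3}{2} - \frac{1}{5^{2}}\right) = -151 - \left(\frac{3}{2} - \frac{1}{25}\right) = -151 - \frac{73}{50} = - \frac{7623}{50}$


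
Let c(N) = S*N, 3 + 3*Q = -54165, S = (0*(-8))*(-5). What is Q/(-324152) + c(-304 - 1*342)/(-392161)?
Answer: 2257/40519 ≈ 0.055702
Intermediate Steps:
S = 0 (S = 0*(-5) = 0)
Q = -18056 (Q = -1 + (⅓)*(-54165) = -1 - 18055 = -18056)
c(N) = 0 (c(N) = 0*N = 0)
Q/(-324152) + c(-304 - 1*342)/(-392161) = -18056/(-324152) + 0/(-392161) = -18056*(-1/324152) + 0*(-1/392161) = 2257/40519 + 0 = 2257/40519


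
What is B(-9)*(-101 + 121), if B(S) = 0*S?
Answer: 0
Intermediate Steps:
B(S) = 0
B(-9)*(-101 + 121) = 0*(-101 + 121) = 0*20 = 0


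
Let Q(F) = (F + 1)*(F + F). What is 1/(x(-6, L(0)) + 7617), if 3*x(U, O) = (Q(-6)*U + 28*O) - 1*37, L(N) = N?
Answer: 3/22454 ≈ 0.00013361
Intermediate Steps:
Q(F) = 2*F*(1 + F) (Q(F) = (1 + F)*(2*F) = 2*F*(1 + F))
x(U, O) = -37/3 + 20*U + 28*O/3 (x(U, O) = (((2*(-6)*(1 - 6))*U + 28*O) - 1*37)/3 = (((2*(-6)*(-5))*U + 28*O) - 37)/3 = ((60*U + 28*O) - 37)/3 = ((28*O + 60*U) - 37)/3 = (-37 + 28*O + 60*U)/3 = -37/3 + 20*U + 28*O/3)
1/(x(-6, L(0)) + 7617) = 1/((-37/3 + 20*(-6) + (28/3)*0) + 7617) = 1/((-37/3 - 120 + 0) + 7617) = 1/(-397/3 + 7617) = 1/(22454/3) = 3/22454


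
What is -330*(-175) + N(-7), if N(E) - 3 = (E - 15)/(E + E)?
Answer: 404282/7 ≈ 57755.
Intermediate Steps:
N(E) = 3 + (-15 + E)/(2*E) (N(E) = 3 + (E - 15)/(E + E) = 3 + (-15 + E)/((2*E)) = 3 + (-15 + E)*(1/(2*E)) = 3 + (-15 + E)/(2*E))
-330*(-175) + N(-7) = -330*(-175) + (½)*(-15 + 7*(-7))/(-7) = 57750 + (½)*(-⅐)*(-15 - 49) = 57750 + (½)*(-⅐)*(-64) = 57750 + 32/7 = 404282/7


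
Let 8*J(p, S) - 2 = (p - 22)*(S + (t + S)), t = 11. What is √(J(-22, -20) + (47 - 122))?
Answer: √339/2 ≈ 9.2060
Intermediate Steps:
J(p, S) = ¼ + (-22 + p)*(11 + 2*S)/8 (J(p, S) = ¼ + ((p - 22)*(S + (11 + S)))/8 = ¼ + ((-22 + p)*(11 + 2*S))/8 = ¼ + (-22 + p)*(11 + 2*S)/8)
√(J(-22, -20) + (47 - 122)) = √((-30 - 11/2*(-20) + (11/8)*(-22) + (¼)*(-20)*(-22)) + (47 - 122)) = √((-30 + 110 - 121/4 + 110) - 75) = √(639/4 - 75) = √(339/4) = √339/2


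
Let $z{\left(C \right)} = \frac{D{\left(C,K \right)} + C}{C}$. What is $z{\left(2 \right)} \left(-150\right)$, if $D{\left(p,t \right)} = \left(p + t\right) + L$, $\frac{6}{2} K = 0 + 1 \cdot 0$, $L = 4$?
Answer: $-600$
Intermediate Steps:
$K = 0$ ($K = \frac{0 + 1 \cdot 0}{3} = \frac{0 + 0}{3} = \frac{1}{3} \cdot 0 = 0$)
$D{\left(p,t \right)} = 4 + p + t$ ($D{\left(p,t \right)} = \left(p + t\right) + 4 = 4 + p + t$)
$z{\left(C \right)} = \frac{4 + 2 C}{C}$ ($z{\left(C \right)} = \frac{\left(4 + C + 0\right) + C}{C} = \frac{\left(4 + C\right) + C}{C} = \frac{4 + 2 C}{C}$)
$z{\left(2 \right)} \left(-150\right) = \left(2 + \frac{4}{2}\right) \left(-150\right) = \left(2 + 4 \cdot \frac{1}{2}\right) \left(-150\right) = \left(2 + 2\right) \left(-150\right) = 4 \left(-150\right) = -600$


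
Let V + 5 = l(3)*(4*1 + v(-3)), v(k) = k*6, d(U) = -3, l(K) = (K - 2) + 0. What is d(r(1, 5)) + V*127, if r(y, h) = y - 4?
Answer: -2416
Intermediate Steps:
l(K) = -2 + K (l(K) = (-2 + K) + 0 = -2 + K)
r(y, h) = -4 + y
v(k) = 6*k
V = -19 (V = -5 + (-2 + 3)*(4*1 + 6*(-3)) = -5 + 1*(4 - 18) = -5 + 1*(-14) = -5 - 14 = -19)
d(r(1, 5)) + V*127 = -3 - 19*127 = -3 - 2413 = -2416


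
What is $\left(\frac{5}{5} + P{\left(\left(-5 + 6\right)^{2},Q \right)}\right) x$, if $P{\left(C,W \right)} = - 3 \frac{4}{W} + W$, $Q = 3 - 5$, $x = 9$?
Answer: $45$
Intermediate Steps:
$Q = -2$ ($Q = 3 - 5 = -2$)
$P{\left(C,W \right)} = W - \frac{12}{W}$ ($P{\left(C,W \right)} = - \frac{12}{W} + W = W - \frac{12}{W}$)
$\left(\frac{5}{5} + P{\left(\left(-5 + 6\right)^{2},Q \right)}\right) x = \left(\frac{5}{5} - \left(2 + \frac{12}{-2}\right)\right) 9 = \left(5 \cdot \frac{1}{5} - -4\right) 9 = \left(1 + \left(-2 + 6\right)\right) 9 = \left(1 + 4\right) 9 = 5 \cdot 9 = 45$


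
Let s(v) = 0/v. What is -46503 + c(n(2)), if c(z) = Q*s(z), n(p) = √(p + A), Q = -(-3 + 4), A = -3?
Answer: -46503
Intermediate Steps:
Q = -1 (Q = -1*1 = -1)
s(v) = 0
n(p) = √(-3 + p) (n(p) = √(p - 3) = √(-3 + p))
c(z) = 0 (c(z) = -1*0 = 0)
-46503 + c(n(2)) = -46503 + 0 = -46503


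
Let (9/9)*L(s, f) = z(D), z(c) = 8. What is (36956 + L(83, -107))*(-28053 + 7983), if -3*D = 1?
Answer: -741867480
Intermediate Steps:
D = -⅓ (D = -⅓*1 = -⅓ ≈ -0.33333)
L(s, f) = 8
(36956 + L(83, -107))*(-28053 + 7983) = (36956 + 8)*(-28053 + 7983) = 36964*(-20070) = -741867480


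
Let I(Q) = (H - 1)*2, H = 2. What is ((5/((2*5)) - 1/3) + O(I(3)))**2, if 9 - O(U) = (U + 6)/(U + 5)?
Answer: 113569/1764 ≈ 64.381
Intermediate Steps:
I(Q) = 2 (I(Q) = (2 - 1)*2 = 1*2 = 2)
O(U) = 9 - (6 + U)/(5 + U) (O(U) = 9 - (U + 6)/(U + 5) = 9 - (6 + U)/(5 + U))
((5/((2*5)) - 1/3) + O(I(3)))**2 = ((5/((2*5)) - 1/3) + (39 + 8*2)/(5 + 2))**2 = ((5/10 - 1*1/3) + (39 + 16)/7)**2 = ((5*(1/10) - 1/3) + (1/7)*55)**2 = ((1/2 - 1/3) + 55/7)**2 = (1/6 + 55/7)**2 = (337/42)**2 = 113569/1764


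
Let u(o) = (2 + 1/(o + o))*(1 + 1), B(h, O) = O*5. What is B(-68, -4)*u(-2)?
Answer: -70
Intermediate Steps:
B(h, O) = 5*O
u(o) = 4 + 1/o (u(o) = (2 + 1/(2*o))*2 = 4 + 1/o)
B(-68, -4)*u(-2) = (5*(-4))*(4 + 1/(-2)) = -20*(4 - 1/2) = -20*7/2 = -70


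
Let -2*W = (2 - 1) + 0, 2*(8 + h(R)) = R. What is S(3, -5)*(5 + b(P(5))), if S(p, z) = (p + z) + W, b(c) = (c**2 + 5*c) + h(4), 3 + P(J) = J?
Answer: -65/2 ≈ -32.500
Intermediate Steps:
h(R) = -8 + R/2
P(J) = -3 + J
W = -1/2 (W = -((2 - 1) + 0)/2 = -(1 + 0)/2 = -1/2*1 = -1/2 ≈ -0.50000)
b(c) = -6 + c**2 + 5*c (b(c) = (c**2 + 5*c) + (-8 + (1/2)*4) = (c**2 + 5*c) + (-8 + 2) = (c**2 + 5*c) - 6 = -6 + c**2 + 5*c)
S(p, z) = -1/2 + p + z (S(p, z) = (p + z) - 1/2 = -1/2 + p + z)
S(3, -5)*(5 + b(P(5))) = (-1/2 + 3 - 5)*(5 + (-6 + (-3 + 5)**2 + 5*(-3 + 5))) = -5*(5 + (-6 + 2**2 + 5*2))/2 = -5*(5 + (-6 + 4 + 10))/2 = -5*(5 + 8)/2 = -5/2*13 = -65/2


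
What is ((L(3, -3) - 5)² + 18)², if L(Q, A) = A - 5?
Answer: 34969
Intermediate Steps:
L(Q, A) = -5 + A
((L(3, -3) - 5)² + 18)² = (((-5 - 3) - 5)² + 18)² = ((-8 - 5)² + 18)² = ((-13)² + 18)² = (169 + 18)² = 187² = 34969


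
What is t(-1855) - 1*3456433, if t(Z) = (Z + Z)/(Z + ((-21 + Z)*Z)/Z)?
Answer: -1842278259/533 ≈ -3.4564e+6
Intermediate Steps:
t(Z) = 2*Z/(-21 + 2*Z) (t(Z) = (2*Z)/(Z + (Z*(-21 + Z))/Z) = (2*Z)/(Z + (-21 + Z)) = (2*Z)/(-21 + 2*Z) = 2*Z/(-21 + 2*Z))
t(-1855) - 1*3456433 = 2*(-1855)/(-21 + 2*(-1855)) - 1*3456433 = 2*(-1855)/(-21 - 3710) - 3456433 = 2*(-1855)/(-3731) - 3456433 = 2*(-1855)*(-1/3731) - 3456433 = 530/533 - 3456433 = -1842278259/533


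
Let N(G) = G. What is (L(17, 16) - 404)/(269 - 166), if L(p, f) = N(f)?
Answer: -388/103 ≈ -3.7670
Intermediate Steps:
L(p, f) = f
(L(17, 16) - 404)/(269 - 166) = (16 - 404)/(269 - 166) = -388/103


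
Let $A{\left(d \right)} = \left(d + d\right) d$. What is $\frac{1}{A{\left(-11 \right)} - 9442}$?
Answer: $- \frac{1}{9200} \approx -0.0001087$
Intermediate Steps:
$A{\left(d \right)} = 2 d^{2}$ ($A{\left(d \right)} = 2 d d = 2 d^{2}$)
$\frac{1}{A{\left(-11 \right)} - 9442} = \frac{1}{2 \left(-11\right)^{2} - 9442} = \frac{1}{2 \cdot 121 - 9442} = \frac{1}{242 - 9442} = \frac{1}{-9200} = - \frac{1}{9200}$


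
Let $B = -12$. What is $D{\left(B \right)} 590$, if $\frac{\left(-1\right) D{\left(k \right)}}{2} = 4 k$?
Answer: $56640$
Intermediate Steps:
$D{\left(k \right)} = - 8 k$ ($D{\left(k \right)} = - 2 \cdot 4 k = - 8 k$)
$D{\left(B \right)} 590 = \left(-8\right) \left(-12\right) 590 = 96 \cdot 590 = 56640$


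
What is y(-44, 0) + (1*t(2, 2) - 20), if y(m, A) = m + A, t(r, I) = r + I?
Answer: -60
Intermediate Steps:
t(r, I) = I + r
y(m, A) = A + m
y(-44, 0) + (1*t(2, 2) - 20) = (0 - 44) + (1*(2 + 2) - 20) = -44 + (1*4 - 20) = -44 + (4 - 20) = -44 - 16 = -60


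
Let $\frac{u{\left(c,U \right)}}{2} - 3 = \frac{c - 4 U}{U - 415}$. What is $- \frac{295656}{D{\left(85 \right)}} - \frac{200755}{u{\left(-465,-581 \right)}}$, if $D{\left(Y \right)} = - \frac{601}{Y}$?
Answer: $- \frac{31712941950}{678529} \approx -46738.0$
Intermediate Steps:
$u{\left(c,U \right)} = 6 + \frac{2 \left(c - 4 U\right)}{-415 + U}$ ($u{\left(c,U \right)} = 6 + 2 \frac{c - 4 U}{U - 415} = 6 + 2 \frac{c - 4 U}{-415 + U} = 6 + \frac{2 \left(c - 4 U\right)}{-415 + U}$)
$- \frac{295656}{D{\left(85 \right)}} - \frac{200755}{u{\left(-465,-581 \right)}} = - \frac{295656}{\left(-601\right) \frac{1}{85}} - \frac{200755}{2 \frac{1}{-415 - 581} \left(-1245 - 465 - -581\right)} = - \frac{295656}{\left(-601\right) \frac{1}{85}} - \frac{200755}{2 \frac{1}{-996} \left(-1245 - 465 + 581\right)} = - \frac{295656}{- \frac{601}{85}} - \frac{200755}{2 \left(- \frac{1}{996}\right) \left(-1129\right)} = \left(-295656\right) \left(- \frac{85}{601}\right) - \frac{200755}{\frac{1129}{498}} = \frac{25130760}{601} - \frac{99975990}{1129} = - \frac{31712941950}{678529}$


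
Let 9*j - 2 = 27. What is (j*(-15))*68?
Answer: -9860/3 ≈ -3286.7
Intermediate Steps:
j = 29/9 (j = 2/9 + (⅑)*27 = 2/9 + 3 = 29/9 ≈ 3.2222)
(j*(-15))*68 = ((29/9)*(-15))*68 = -145/3*68 = -9860/3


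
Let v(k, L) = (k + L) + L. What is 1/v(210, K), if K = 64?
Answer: 1/338 ≈ 0.0029586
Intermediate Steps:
v(k, L) = k + 2*L (v(k, L) = (L + k) + L = k + 2*L)
1/v(210, K) = 1/(210 + 2*64) = 1/(210 + 128) = 1/338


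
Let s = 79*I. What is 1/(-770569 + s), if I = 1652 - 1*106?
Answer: -1/648435 ≈ -1.5422e-6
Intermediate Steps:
I = 1546 (I = 1652 - 106 = 1546)
s = 122134 (s = 79*1546 = 122134)
1/(-770569 + s) = 1/(-770569 + 122134) = 1/(-648435) = -1/648435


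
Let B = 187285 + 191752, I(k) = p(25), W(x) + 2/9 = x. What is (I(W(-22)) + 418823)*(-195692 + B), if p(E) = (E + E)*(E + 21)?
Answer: 77210796435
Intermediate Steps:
W(x) = -2/9 + x
p(E) = 2*E*(21 + E) (p(E) = (2*E)*(21 + E) = 2*E*(21 + E))
I(k) = 2300 (I(k) = 2*25*(21 + 25) = 2*25*46 = 2300)
B = 379037
(I(W(-22)) + 418823)*(-195692 + B) = (2300 + 418823)*(-195692 + 379037) = 421123*183345 = 77210796435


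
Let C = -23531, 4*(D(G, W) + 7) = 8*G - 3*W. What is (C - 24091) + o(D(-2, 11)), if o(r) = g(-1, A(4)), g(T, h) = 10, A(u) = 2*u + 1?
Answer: -47612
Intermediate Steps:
A(u) = 1 + 2*u
D(G, W) = -7 + 2*G - 3*W/4 (D(G, W) = -7 + (8*G - 3*W)/4 = -7 + (-3*W + 8*G)/4 = -7 + (2*G - 3*W/4) = -7 + 2*G - 3*W/4)
o(r) = 10
(C - 24091) + o(D(-2, 11)) = (-23531 - 24091) + 10 = -47622 + 10 = -47612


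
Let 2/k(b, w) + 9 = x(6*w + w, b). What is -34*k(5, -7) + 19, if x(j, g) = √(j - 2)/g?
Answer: 4562/173 + 85*I*√51/519 ≈ 26.37 + 1.1696*I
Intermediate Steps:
x(j, g) = √(-2 + j)/g
k(b, w) = 2/(-9 + √(-2 + 7*w)/b) (k(b, w) = 2/(-9 + √(-2 + (6*w + w))/b) = 2/(-9 + √(-2 + 7*w)/b))
-34*k(5, -7) + 19 = -(-68)*5/(-√(-2 + 7*(-7)) + 9*5) + 19 = -(-68)*5/(-√(-2 - 49) + 45) + 19 = -(-68)*5/(-√(-51) + 45) + 19 = -(-68)*5/(-I*√51 + 45) + 19 = -(-68)*5/(45 - I*√51) + 19 = -(-340)/(45 - I*√51) + 19 = 340/(45 - I*√51) + 19 = 19 + 340/(45 - I*√51)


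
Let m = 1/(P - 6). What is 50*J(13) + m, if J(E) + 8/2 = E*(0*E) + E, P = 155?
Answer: 67051/149 ≈ 450.01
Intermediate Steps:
J(E) = -4 + E (J(E) = -4 + (E*(0*E) + E) = -4 + (E*0 + E) = -4 + (0 + E) = -4 + E)
m = 1/149 (m = 1/(155 - 6) = 1/149 ≈ 0.0067114)
50*J(13) + m = 50*(-4 + 13) + 1/149 = 50*9 + 1/149 = 450 + 1/149 = 67051/149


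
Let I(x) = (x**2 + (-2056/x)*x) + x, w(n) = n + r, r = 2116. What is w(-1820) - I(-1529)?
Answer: -2333960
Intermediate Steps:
w(n) = 2116 + n (w(n) = n + 2116 = 2116 + n)
I(x) = -2056 + x + x**2 (I(x) = (x**2 - 2056) + x = (-2056 + x**2) + x = -2056 + x + x**2)
w(-1820) - I(-1529) = (2116 - 1820) - (-2056 - 1529 + (-1529)**2) = 296 - (-2056 - 1529 + 2337841) = 296 - 1*2334256 = 296 - 2334256 = -2333960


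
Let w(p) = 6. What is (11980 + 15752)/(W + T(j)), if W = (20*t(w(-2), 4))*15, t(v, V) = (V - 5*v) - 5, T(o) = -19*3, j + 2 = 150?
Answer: -9244/3119 ≈ -2.9638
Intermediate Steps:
j = 148 (j = -2 + 150 = 148)
T(o) = -57
t(v, V) = -5 + V - 5*v
W = -9300 (W = (20*(-5 + 4 - 5*6))*15 = (20*(-5 + 4 - 30))*15 = (20*(-31))*15 = -620*15 = -9300)
(11980 + 15752)/(W + T(j)) = (11980 + 15752)/(-9300 - 57) = 27732/(-9357) = 27732*(-1/9357) = -9244/3119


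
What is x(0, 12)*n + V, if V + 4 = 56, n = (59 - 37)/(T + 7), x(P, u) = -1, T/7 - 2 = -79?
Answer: 13843/266 ≈ 52.041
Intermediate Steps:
T = -539 (T = 14 + 7*(-79) = 14 - 553 = -539)
n = -11/266 (n = (59 - 37)/(-539 + 7) = 22/(-532) = 22*(-1/532) = -11/266 ≈ -0.041353)
V = 52 (V = -4 + 56 = 52)
x(0, 12)*n + V = -1*(-11/266) + 52 = 11/266 + 52 = 13843/266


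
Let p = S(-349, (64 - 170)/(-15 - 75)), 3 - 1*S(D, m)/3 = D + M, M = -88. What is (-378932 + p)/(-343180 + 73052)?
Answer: 94403/67532 ≈ 1.3979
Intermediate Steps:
S(D, m) = 273 - 3*D (S(D, m) = 9 - 3*(D - 88) = 9 - 3*(-88 + D) = 9 + (264 - 3*D) = 273 - 3*D)
p = 1320 (p = 273 - 3*(-349) = 273 + 1047 = 1320)
(-378932 + p)/(-343180 + 73052) = (-378932 + 1320)/(-343180 + 73052) = -377612/(-270128) = -377612*(-1/270128) = 94403/67532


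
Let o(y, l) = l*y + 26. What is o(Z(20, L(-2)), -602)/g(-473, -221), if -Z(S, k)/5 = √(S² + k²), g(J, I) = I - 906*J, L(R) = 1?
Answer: 26/428317 + 3010*√401/428317 ≈ 0.14079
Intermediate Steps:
Z(S, k) = -5*√(S² + k²)
o(y, l) = 26 + l*y
o(Z(20, L(-2)), -602)/g(-473, -221) = (26 - (-3010)*√(20² + 1²))/(-221 - 906*(-473)) = (26 - (-3010)*√(400 + 1))/(-221 + 428538) = (26 - (-3010)*√401)/428317 = (26 + 3010*√401)*(1/428317) = 26/428317 + 3010*√401/428317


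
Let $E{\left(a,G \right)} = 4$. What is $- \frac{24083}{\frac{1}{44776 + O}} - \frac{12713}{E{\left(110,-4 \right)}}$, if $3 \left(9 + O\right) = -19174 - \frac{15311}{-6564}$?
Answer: $- \frac{4549950241009}{4923} \approx -9.2422 \cdot 10^{8}$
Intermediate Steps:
$O = - \frac{126020053}{19692}$ ($O = -9 + \frac{-19174 - \frac{15311}{-6564}}{3} = -9 + \frac{-19174 - - \frac{15311}{6564}}{3} = -9 + \frac{-19174 + \frac{15311}{6564}}{3} = -9 + \frac{1}{3} \left(- \frac{125842825}{6564}\right) = -9 - \frac{125842825}{19692} = - \frac{126020053}{19692} \approx -6399.6$)
$- \frac{24083}{\frac{1}{44776 + O}} - \frac{12713}{E{\left(110,-4 \right)}} = - \frac{24083}{\frac{1}{44776 - \frac{126020053}{19692}}} - \frac{12713}{4} = - \frac{24083}{\frac{1}{\frac{755708939}{19692}}} - \frac{12713}{4} = - \frac{24083}{\frac{19692}{755708939}} - \frac{12713}{4} = \left(-24083\right) \frac{755708939}{19692} - \frac{12713}{4} = - \frac{18199738377937}{19692} - \frac{12713}{4} = - \frac{4549950241009}{4923}$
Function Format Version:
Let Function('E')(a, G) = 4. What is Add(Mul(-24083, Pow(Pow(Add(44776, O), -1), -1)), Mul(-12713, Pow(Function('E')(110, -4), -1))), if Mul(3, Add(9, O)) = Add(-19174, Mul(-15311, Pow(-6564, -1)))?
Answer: Rational(-4549950241009, 4923) ≈ -9.2422e+8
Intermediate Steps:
O = Rational(-126020053, 19692) (O = Add(-9, Mul(Rational(1, 3), Add(-19174, Mul(-15311, Pow(-6564, -1))))) = Add(-9, Mul(Rational(1, 3), Add(-19174, Mul(-15311, Rational(-1, 6564))))) = Add(-9, Mul(Rational(1, 3), Add(-19174, Rational(15311, 6564)))) = Add(-9, Mul(Rational(1, 3), Rational(-125842825, 6564))) = Add(-9, Rational(-125842825, 19692)) = Rational(-126020053, 19692) ≈ -6399.6)
Add(Mul(-24083, Pow(Pow(Add(44776, O), -1), -1)), Mul(-12713, Pow(Function('E')(110, -4), -1))) = Add(Mul(-24083, Pow(Pow(Add(44776, Rational(-126020053, 19692)), -1), -1)), Mul(-12713, Pow(4, -1))) = Add(Mul(-24083, Pow(Pow(Rational(755708939, 19692), -1), -1)), Mul(-12713, Rational(1, 4))) = Add(Mul(-24083, Pow(Rational(19692, 755708939), -1)), Rational(-12713, 4)) = Add(Mul(-24083, Rational(755708939, 19692)), Rational(-12713, 4)) = Add(Rational(-18199738377937, 19692), Rational(-12713, 4)) = Rational(-4549950241009, 4923)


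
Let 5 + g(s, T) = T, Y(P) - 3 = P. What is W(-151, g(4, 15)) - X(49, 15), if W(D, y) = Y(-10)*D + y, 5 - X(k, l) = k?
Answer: 1111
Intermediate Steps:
X(k, l) = 5 - k
Y(P) = 3 + P
g(s, T) = -5 + T
W(D, y) = y - 7*D (W(D, y) = (3 - 10)*D + y = -7*D + y = y - 7*D)
W(-151, g(4, 15)) - X(49, 15) = ((-5 + 15) - 7*(-151)) - (5 - 1*49) = (10 + 1057) - (5 - 49) = 1067 - 1*(-44) = 1067 + 44 = 1111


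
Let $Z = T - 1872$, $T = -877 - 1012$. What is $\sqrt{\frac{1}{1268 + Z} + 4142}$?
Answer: $\frac{\sqrt{2860303385}}{831} \approx 64.358$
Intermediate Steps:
$T = -1889$
$Z = -3761$ ($Z = -1889 - 1872 = -3761$)
$\sqrt{\frac{1}{1268 + Z} + 4142} = \sqrt{\frac{1}{1268 - 3761} + 4142} = \sqrt{\frac{1}{-2493} + 4142} = \sqrt{- \frac{1}{2493} + 4142} = \sqrt{\frac{10326005}{2493}} = \frac{\sqrt{2860303385}}{831}$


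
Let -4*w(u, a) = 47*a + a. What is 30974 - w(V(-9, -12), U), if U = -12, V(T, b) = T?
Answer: 30830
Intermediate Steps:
w(u, a) = -12*a (w(u, a) = -(47*a + a)/4 = -12*a)
30974 - w(V(-9, -12), U) = 30974 - (-12)*(-12) = 30974 - 1*144 = 30974 - 144 = 30830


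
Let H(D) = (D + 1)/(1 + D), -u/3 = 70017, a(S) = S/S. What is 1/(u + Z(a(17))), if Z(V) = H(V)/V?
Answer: -1/210050 ≈ -4.7608e-6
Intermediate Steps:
a(S) = 1
u = -210051 (u = -3*70017 = -210051)
H(D) = 1 (H(D) = (1 + D)/(1 + D) = 1)
Z(V) = 1/V
1/(u + Z(a(17))) = 1/(-210051 + 1/1) = 1/(-210051 + 1) = 1/(-210050) = -1/210050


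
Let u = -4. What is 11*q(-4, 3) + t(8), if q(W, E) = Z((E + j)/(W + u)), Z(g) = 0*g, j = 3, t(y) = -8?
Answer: -8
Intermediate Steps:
Z(g) = 0
q(W, E) = 0
11*q(-4, 3) + t(8) = 11*0 - 8 = 0 - 8 = -8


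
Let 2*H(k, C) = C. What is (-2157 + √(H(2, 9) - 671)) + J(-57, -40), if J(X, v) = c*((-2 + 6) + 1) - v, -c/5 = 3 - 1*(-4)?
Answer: -2292 + I*√2666/2 ≈ -2292.0 + 25.817*I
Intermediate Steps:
c = -35 (c = -5*(3 - 1*(-4)) = -5*(3 + 4) = -5*7 = -35)
H(k, C) = C/2
J(X, v) = -175 - v (J(X, v) = -35*((-2 + 6) + 1) - v = -35*(4 + 1) - v = -35*5 - v = -175 - v)
(-2157 + √(H(2, 9) - 671)) + J(-57, -40) = (-2157 + √((½)*9 - 671)) + (-175 - 1*(-40)) = (-2157 + √(9/2 - 671)) + (-175 + 40) = (-2157 + √(-1333/2)) - 135 = (-2157 + I*√2666/2) - 135 = -2292 + I*√2666/2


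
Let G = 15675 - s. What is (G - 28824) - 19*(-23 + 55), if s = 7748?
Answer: -21505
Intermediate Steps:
G = 7927 (G = 15675 - 1*7748 = 15675 - 7748 = 7927)
(G - 28824) - 19*(-23 + 55) = (7927 - 28824) - 19*(-23 + 55) = -20897 - 19*32 = -20897 - 608 = -21505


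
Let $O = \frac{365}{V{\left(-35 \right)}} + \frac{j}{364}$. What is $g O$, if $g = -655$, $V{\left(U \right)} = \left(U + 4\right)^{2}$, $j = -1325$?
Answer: $\frac{747004575}{349804} \approx 2135.5$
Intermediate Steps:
$V{\left(U \right)} = \left(4 + U\right)^{2}$
$O = - \frac{1140465}{349804}$ ($O = \frac{365}{\left(4 - 35\right)^{2}} - \frac{1325}{364} = \frac{365}{\left(-31\right)^{2}} - \frac{1325}{364} = \frac{365}{961} - \frac{1325}{364} = - \frac{1140465}{349804} \approx -3.2603$)
$g O = \left(-655\right) \left(- \frac{1140465}{349804}\right) = \frac{747004575}{349804}$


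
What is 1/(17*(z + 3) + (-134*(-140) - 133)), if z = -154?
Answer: 1/16060 ≈ 6.2266e-5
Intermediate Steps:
1/(17*(z + 3) + (-134*(-140) - 133)) = 1/(17*(-154 + 3) + (-134*(-140) - 133)) = 1/(17*(-151) + (18760 - 133)) = 1/(-2567 + 18627) = 1/16060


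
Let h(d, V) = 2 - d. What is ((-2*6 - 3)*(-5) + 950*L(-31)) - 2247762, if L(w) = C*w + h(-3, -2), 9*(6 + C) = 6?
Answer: -6257611/3 ≈ -2.0859e+6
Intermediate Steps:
C = -16/3 (C = -6 + (1/9)*6 = -6 + 2/3 = -16/3 ≈ -5.3333)
L(w) = 5 - 16*w/3 (L(w) = -16*w/3 + (2 - 1*(-3)) = -16*w/3 + (2 + 3) = -16*w/3 + 5 = 5 - 16*w/3)
((-2*6 - 3)*(-5) + 950*L(-31)) - 2247762 = ((-2*6 - 3)*(-5) + 950*(5 - 16/3*(-31))) - 2247762 = ((-12 - 3)*(-5) + 950*(5 + 496/3)) - 2247762 = (-15*(-5) + 950*(511/3)) - 2247762 = (75 + 485450/3) - 2247762 = 485675/3 - 2247762 = -6257611/3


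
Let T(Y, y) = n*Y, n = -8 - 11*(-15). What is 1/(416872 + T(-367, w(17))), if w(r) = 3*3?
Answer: 1/359253 ≈ 2.7836e-6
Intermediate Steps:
n = 157 (n = -8 + 165 = 157)
w(r) = 9
T(Y, y) = 157*Y
1/(416872 + T(-367, w(17))) = 1/(416872 + 157*(-367)) = 1/(416872 - 57619) = 1/359253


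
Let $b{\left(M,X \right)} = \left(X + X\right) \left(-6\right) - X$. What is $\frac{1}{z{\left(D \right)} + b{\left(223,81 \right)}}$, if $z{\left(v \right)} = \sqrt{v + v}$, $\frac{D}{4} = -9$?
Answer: $- \frac{117}{123209} - \frac{2 i \sqrt{2}}{369627} \approx -0.00094961 - 7.6521 \cdot 10^{-6} i$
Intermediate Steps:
$D = -36$ ($D = 4 \left(-9\right) = -36$)
$b{\left(M,X \right)} = - 13 X$ ($b{\left(M,X \right)} = 2 X \left(-6\right) - X = - 12 X - X = - 13 X$)
$z{\left(v \right)} = \sqrt{2} \sqrt{v}$ ($z{\left(v \right)} = \sqrt{2 v} = \sqrt{2} \sqrt{v}$)
$\frac{1}{z{\left(D \right)} + b{\left(223,81 \right)}} = \frac{1}{\sqrt{2} \sqrt{-36} - 1053} = \frac{1}{\sqrt{2} \cdot 6 i - 1053} = \frac{1}{6 i \sqrt{2} - 1053} = \frac{1}{-1053 + 6 i \sqrt{2}}$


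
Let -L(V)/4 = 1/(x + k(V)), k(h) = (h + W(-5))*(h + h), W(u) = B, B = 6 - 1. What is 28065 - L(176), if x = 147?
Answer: 1792202839/63859 ≈ 28065.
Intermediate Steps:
B = 5
W(u) = 5
k(h) = 2*h*(5 + h) (k(h) = (h + 5)*(h + h) = (5 + h)*(2*h) = 2*h*(5 + h))
L(V) = -4/(147 + 2*V*(5 + V))
28065 - L(176) = 28065 - (-4)/(147 + 2*176*(5 + 176)) = 28065 - (-4)/(147 + 2*176*181) = 28065 - (-4)/(147 + 63712) = 28065 - (-4)/63859 = 28065 - 1*(-4/63859) = 28065 + 4/63859 = 1792202839/63859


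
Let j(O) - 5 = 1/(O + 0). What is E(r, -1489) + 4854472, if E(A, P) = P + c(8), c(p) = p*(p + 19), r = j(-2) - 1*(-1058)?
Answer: 4853199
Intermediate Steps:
j(O) = 5 + 1/O (j(O) = 5 + 1/(O + 0) = 5 + 1/O)
r = 2125/2 (r = (5 + 1/(-2)) - 1*(-1058) = (5 - ½) + 1058 = 9/2 + 1058 = 2125/2 ≈ 1062.5)
c(p) = p*(19 + p)
E(A, P) = 216 + P (E(A, P) = P + 8*(19 + 8) = P + 8*27 = P + 216 = 216 + P)
E(r, -1489) + 4854472 = (216 - 1489) + 4854472 = -1273 + 4854472 = 4853199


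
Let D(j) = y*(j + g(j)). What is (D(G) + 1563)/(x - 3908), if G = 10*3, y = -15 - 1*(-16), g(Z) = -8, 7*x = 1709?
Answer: -11095/25647 ≈ -0.43260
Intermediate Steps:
x = 1709/7 (x = (⅐)*1709 = 1709/7 ≈ 244.14)
y = 1 (y = -15 + 16 = 1)
G = 30
D(j) = -8 + j (D(j) = 1*(j - 8) = 1*(-8 + j) = -8 + j)
(D(G) + 1563)/(x - 3908) = ((-8 + 30) + 1563)/(1709/7 - 3908) = (22 + 1563)/(-25647/7) = 1585*(-7/25647) = -11095/25647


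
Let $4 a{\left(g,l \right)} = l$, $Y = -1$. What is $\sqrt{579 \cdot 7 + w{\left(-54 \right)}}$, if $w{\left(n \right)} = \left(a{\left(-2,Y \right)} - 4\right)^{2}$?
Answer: $\frac{\sqrt{65137}}{4} \approx 63.805$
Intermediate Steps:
$a{\left(g,l \right)} = \frac{l}{4}$
$w{\left(n \right)} = \frac{289}{16}$ ($w{\left(n \right)} = \left(\frac{1}{4} \left(-1\right) - 4\right)^{2} = \left(- \frac{1}{4} - 4\right)^{2} = \left(- \frac{17}{4}\right)^{2} = \frac{289}{16}$)
$\sqrt{579 \cdot 7 + w{\left(-54 \right)}} = \sqrt{579 \cdot 7 + \frac{289}{16}} = \sqrt{4053 + \frac{289}{16}} = \sqrt{\frac{65137}{16}} = \frac{\sqrt{65137}}{4}$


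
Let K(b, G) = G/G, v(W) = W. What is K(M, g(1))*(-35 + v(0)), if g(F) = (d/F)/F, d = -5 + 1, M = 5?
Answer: -35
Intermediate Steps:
d = -4
g(F) = -4/F**2 (g(F) = (-4/F)/F = -4/F**2)
K(b, G) = 1
K(M, g(1))*(-35 + v(0)) = 1*(-35 + 0) = 1*(-35) = -35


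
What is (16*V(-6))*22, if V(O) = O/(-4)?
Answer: 528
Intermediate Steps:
V(O) = -O/4 (V(O) = O*(-1/4) = -O/4)
(16*V(-6))*22 = (16*(-1/4*(-6)))*22 = (16*(3/2))*22 = 24*22 = 528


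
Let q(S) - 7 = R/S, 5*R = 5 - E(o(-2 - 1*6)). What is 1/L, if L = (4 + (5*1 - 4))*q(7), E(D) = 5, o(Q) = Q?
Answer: 1/35 ≈ 0.028571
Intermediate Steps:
R = 0 (R = (5 - 1*5)/5 = (5 - 5)/5 = (⅕)*0 = 0)
q(S) = 7 (q(S) = 7 + 0/S = 7 + 0 = 7)
L = 35 (L = (4 + (5*1 - 4))*7 = (4 + (5 - 4))*7 = (4 + 1)*7 = 5*7 = 35)
1/L = 1/35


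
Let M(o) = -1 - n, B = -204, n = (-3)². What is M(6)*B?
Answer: 2040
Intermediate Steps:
n = 9
M(o) = -10 (M(o) = -1 - 1*9 = -1 - 9 = -10)
M(6)*B = -10*(-204) = 2040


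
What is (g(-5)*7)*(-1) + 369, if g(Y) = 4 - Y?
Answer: 306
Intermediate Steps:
(g(-5)*7)*(-1) + 369 = ((4 - 1*(-5))*7)*(-1) + 369 = ((4 + 5)*7)*(-1) + 369 = (9*7)*(-1) + 369 = 63*(-1) + 369 = -63 + 369 = 306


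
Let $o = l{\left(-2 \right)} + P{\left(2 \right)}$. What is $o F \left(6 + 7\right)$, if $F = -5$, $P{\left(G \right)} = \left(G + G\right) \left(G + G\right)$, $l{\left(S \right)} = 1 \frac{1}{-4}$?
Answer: $- \frac{4095}{4} \approx -1023.8$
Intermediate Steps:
$l{\left(S \right)} = - \frac{1}{4}$ ($l{\left(S \right)} = 1 \left(- \frac{1}{4}\right) = - \frac{1}{4}$)
$P{\left(G \right)} = 4 G^{2}$ ($P{\left(G \right)} = 2 G 2 G = 4 G^{2}$)
$o = \frac{63}{4}$ ($o = - \frac{1}{4} + 4 \cdot 2^{2} = - \frac{1}{4} + 4 \cdot 4 = - \frac{1}{4} + 16 = \frac{63}{4} \approx 15.75$)
$o F \left(6 + 7\right) = \frac{63}{4} \left(-5\right) \left(6 + 7\right) = \left(- \frac{315}{4}\right) 13 = - \frac{4095}{4}$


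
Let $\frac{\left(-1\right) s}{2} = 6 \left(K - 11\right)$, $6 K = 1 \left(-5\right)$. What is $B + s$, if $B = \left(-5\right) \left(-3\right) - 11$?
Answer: $146$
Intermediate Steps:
$K = - \frac{5}{6}$ ($K = \frac{1 \left(-5\right)}{6} = \frac{1}{6} \left(-5\right) = - \frac{5}{6} \approx -0.83333$)
$B = 4$ ($B = 15 - 11 = 4$)
$s = 142$ ($s = - 2 \cdot 6 \left(- \frac{5}{6} - 11\right) = - 2 \cdot 6 \left(- \frac{71}{6}\right) = \left(-2\right) \left(-71\right) = 142$)
$B + s = 4 + 142 = 146$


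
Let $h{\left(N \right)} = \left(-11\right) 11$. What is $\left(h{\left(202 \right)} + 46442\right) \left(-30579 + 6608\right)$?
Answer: $-1110360691$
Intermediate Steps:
$h{\left(N \right)} = -121$
$\left(h{\left(202 \right)} + 46442\right) \left(-30579 + 6608\right) = \left(-121 + 46442\right) \left(-30579 + 6608\right) = 46321 \left(-23971\right) = -1110360691$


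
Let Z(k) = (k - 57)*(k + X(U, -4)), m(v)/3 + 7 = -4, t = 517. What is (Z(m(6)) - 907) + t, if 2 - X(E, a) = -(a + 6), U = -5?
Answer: 2220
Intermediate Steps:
X(E, a) = 8 + a (X(E, a) = 2 - (-1)*(a + 6) = 2 - (-1)*(6 + a) = 2 - (-6 - a) = 2 + (6 + a) = 8 + a)
m(v) = -33 (m(v) = -21 + 3*(-4) = -21 - 12 = -33)
Z(k) = (-57 + k)*(4 + k) (Z(k) = (k - 57)*(k + (8 - 4)) = (-57 + k)*(k + 4) = (-57 + k)*(4 + k))
(Z(m(6)) - 907) + t = ((-228 + (-33)**2 - 53*(-33)) - 907) + 517 = ((-228 + 1089 + 1749) - 907) + 517 = (2610 - 907) + 517 = 1703 + 517 = 2220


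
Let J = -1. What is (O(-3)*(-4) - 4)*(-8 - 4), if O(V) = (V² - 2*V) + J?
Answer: 720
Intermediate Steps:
O(V) = -1 + V² - 2*V (O(V) = (V² - 2*V) - 1 = -1 + V² - 2*V)
(O(-3)*(-4) - 4)*(-8 - 4) = ((-1 + (-3)² - 2*(-3))*(-4) - 4)*(-8 - 4) = ((-1 + 9 + 6)*(-4) - 4)*(-12) = (14*(-4) - 4)*(-12) = (-56 - 4)*(-12) = -60*(-12) = 720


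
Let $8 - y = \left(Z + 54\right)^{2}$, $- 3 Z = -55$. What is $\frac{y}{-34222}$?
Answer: $\frac{47017}{307998} \approx 0.15265$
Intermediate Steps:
$Z = \frac{55}{3}$ ($Z = \left(- \frac{1}{3}\right) \left(-55\right) = \frac{55}{3} \approx 18.333$)
$y = - \frac{47017}{9}$ ($y = 8 - \left(\frac{55}{3} + 54\right)^{2} = 8 - \left(\frac{217}{3}\right)^{2} = 8 - \frac{47089}{9} = - \frac{47017}{9} \approx -5224.1$)
$\frac{y}{-34222} = - \frac{47017}{9 \left(-34222\right)} = \left(- \frac{47017}{9}\right) \left(- \frac{1}{34222}\right) = \frac{47017}{307998}$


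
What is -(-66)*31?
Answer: 2046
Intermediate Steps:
-(-66)*31 = -22*(-93) = 2046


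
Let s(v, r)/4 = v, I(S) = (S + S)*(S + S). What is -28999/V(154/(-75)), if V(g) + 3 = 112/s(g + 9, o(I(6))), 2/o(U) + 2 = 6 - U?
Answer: -15108479/537 ≈ -28135.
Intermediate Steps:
I(S) = 4*S² (I(S) = (2*S)*(2*S) = 4*S²)
o(U) = 2/(4 - U) (o(U) = 2/(-2 + (6 - U)) = 2/(4 - U))
s(v, r) = 4*v
V(g) = -3 + 112/(36 + 4*g) (V(g) = -3 + 112/((4*(g + 9))) = -3 + 112/((4*(9 + g))) = -3 + 112/(36 + 4*g))
-28999/V(154/(-75)) = -28999*(9 + 154/(-75))/(1 - 462/(-75)) = -28999*(9 + 154*(-1/75))/(1 - 462*(-1)/75) = -28999*(9 - 154/75)/(1 - 3*(-154/75)) = -28999*521/(75*(1 + 154/25)) = -28999/((75/521)*(179/25)) = -28999/537/521 = -28999*521/537 = -15108479/537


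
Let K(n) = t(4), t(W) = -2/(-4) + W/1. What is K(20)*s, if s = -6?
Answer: -27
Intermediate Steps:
t(W) = 1/2 + W (t(W) = -2*(-1/4) + W*1 = 1/2 + W)
K(n) = 9/2 (K(n) = 1/2 + 4 = 9/2)
K(20)*s = (9/2)*(-6) = -27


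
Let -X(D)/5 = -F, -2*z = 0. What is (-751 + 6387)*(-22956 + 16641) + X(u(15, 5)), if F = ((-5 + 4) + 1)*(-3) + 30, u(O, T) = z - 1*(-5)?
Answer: -35591190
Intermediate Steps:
z = 0 (z = -1/2*0 = 0)
u(O, T) = 5 (u(O, T) = 0 - 1*(-5) = 0 + 5 = 5)
F = 30 (F = (-1 + 1)*(-3) + 30 = 0*(-3) + 30 = 0 + 30 = 30)
X(D) = 150 (X(D) = -(-5)*30 = -5*(-30) = 150)
(-751 + 6387)*(-22956 + 16641) + X(u(15, 5)) = (-751 + 6387)*(-22956 + 16641) + 150 = 5636*(-6315) + 150 = -35591340 + 150 = -35591190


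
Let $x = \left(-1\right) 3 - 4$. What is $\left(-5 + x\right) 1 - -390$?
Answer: $378$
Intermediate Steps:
$x = -7$ ($x = -3 - 4 = -7$)
$\left(-5 + x\right) 1 - -390 = \left(-5 - 7\right) 1 - -390 = \left(-12\right) 1 + 390 = -12 + 390 = 378$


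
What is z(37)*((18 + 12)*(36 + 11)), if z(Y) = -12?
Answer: -16920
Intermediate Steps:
z(37)*((18 + 12)*(36 + 11)) = -12*(18 + 12)*(36 + 11) = -360*47 = -12*1410 = -16920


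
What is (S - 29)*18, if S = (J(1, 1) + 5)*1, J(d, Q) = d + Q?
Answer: -396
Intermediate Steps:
J(d, Q) = Q + d
S = 7 (S = ((1 + 1) + 5)*1 = (2 + 5)*1 = 7*1 = 7)
(S - 29)*18 = (7 - 29)*18 = -22*18 = -396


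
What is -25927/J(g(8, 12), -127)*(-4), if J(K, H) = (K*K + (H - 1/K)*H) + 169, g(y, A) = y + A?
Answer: 2074160/334087 ≈ 6.2084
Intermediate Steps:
g(y, A) = A + y
J(K, H) = 169 + K² + H*(H - 1/K) (J(K, H) = (K² + H*(H - 1/K)) + 169 = 169 + K² + H*(H - 1/K))
-25927/J(g(8, 12), -127)*(-4) = -25927/(169 + (-127)² + (12 + 8)² - 1*(-127)/(12 + 8))*(-4) = -25927/(169 + 16129 + 20² - 1*(-127)/20)*(-4) = -25927/(169 + 16129 + 400 - 1*(-127)*1/20)*(-4) = -25927/(169 + 16129 + 400 + 127/20)*(-4) = -25927/334087/20*(-4) = -25927*20/334087*(-4) = -518540/334087*(-4) = 2074160/334087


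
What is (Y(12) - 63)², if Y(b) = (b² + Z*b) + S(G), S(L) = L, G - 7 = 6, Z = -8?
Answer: 4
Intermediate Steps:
G = 13 (G = 7 + 6 = 13)
Y(b) = 13 + b² - 8*b (Y(b) = (b² - 8*b) + 13 = 13 + b² - 8*b)
(Y(12) - 63)² = ((13 + 12² - 8*12) - 63)² = ((13 + 144 - 96) - 63)² = (61 - 63)² = (-2)² = 4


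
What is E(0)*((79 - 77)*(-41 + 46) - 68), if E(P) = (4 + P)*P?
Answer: 0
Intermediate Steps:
E(P) = P*(4 + P)
E(0)*((79 - 77)*(-41 + 46) - 68) = (0*(4 + 0))*((79 - 77)*(-41 + 46) - 68) = (0*4)*(2*5 - 68) = 0*(10 - 68) = 0*(-58) = 0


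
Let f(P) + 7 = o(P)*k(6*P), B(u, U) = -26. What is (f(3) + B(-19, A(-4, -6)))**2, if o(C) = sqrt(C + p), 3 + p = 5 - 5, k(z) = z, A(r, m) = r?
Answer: 1089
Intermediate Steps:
p = -3 (p = -3 + (5 - 5) = -3 + 0 = -3)
o(C) = sqrt(-3 + C) (o(C) = sqrt(C - 3) = sqrt(-3 + C))
f(P) = -7 + 6*P*sqrt(-3 + P) (f(P) = -7 + sqrt(-3 + P)*(6*P) = -7 + 6*P*sqrt(-3 + P))
(f(3) + B(-19, A(-4, -6)))**2 = ((-7 + 6*3*sqrt(-3 + 3)) - 26)**2 = ((-7 + 6*3*sqrt(0)) - 26)**2 = ((-7 + 6*3*0) - 26)**2 = ((-7 + 0) - 26)**2 = (-7 - 26)**2 = (-33)**2 = 1089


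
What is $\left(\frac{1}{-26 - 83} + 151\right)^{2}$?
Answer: $\frac{270865764}{11881} \approx 22798.0$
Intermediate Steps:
$\left(\frac{1}{-26 - 83} + 151\right)^{2} = \left(\frac{1}{-109} + 151\right)^{2} = \left(- \frac{1}{109} + 151\right)^{2} = \left(\frac{16458}{109}\right)^{2} = \frac{270865764}{11881}$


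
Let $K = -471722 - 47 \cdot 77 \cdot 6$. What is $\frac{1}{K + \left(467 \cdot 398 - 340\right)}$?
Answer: $- \frac{1}{307910} \approx -3.2477 \cdot 10^{-6}$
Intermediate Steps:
$K = -493436$ ($K = -471722 - 3619 \cdot 6 = -471722 - 21714 = -493436$)
$\frac{1}{K + \left(467 \cdot 398 - 340\right)} = \frac{1}{-493436 + \left(467 \cdot 398 - 340\right)} = \frac{1}{-493436 + \left(185866 - 340\right)} = \frac{1}{-493436 + 185526} = \frac{1}{-307910} = - \frac{1}{307910}$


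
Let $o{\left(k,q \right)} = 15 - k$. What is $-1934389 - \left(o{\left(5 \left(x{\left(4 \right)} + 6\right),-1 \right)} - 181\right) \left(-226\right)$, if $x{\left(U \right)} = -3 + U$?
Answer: $-1979815$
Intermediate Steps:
$-1934389 - \left(o{\left(5 \left(x{\left(4 \right)} + 6\right),-1 \right)} - 181\right) \left(-226\right) = -1934389 - \left(\left(15 - 5 \left(\left(-3 + 4\right) + 6\right)\right) - 181\right) \left(-226\right) = -1934389 - \left(\left(15 - 5 \left(1 + 6\right)\right) - 181\right) \left(-226\right) = -1934389 - \left(\left(15 - 5 \cdot 7\right) - 181\right) \left(-226\right) = -1934389 - \left(\left(15 - 35\right) - 181\right) \left(-226\right) = -1934389 - \left(-20 - 181\right) \left(-226\right) = -1934389 - \left(-201\right) \left(-226\right) = -1934389 - 45426 = -1979815$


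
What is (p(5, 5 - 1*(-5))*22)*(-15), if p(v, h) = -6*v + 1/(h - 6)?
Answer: 19635/2 ≈ 9817.5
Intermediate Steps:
p(v, h) = 1/(-6 + h) - 6*v (p(v, h) = -6*v + 1/(-6 + h) = 1/(-6 + h) - 6*v)
(p(5, 5 - 1*(-5))*22)*(-15) = (((1 + 36*5 - 6*(5 - 1*(-5))*5)/(-6 + (5 - 1*(-5))))*22)*(-15) = (((1 + 180 - 6*(5 + 5)*5)/(-6 + (5 + 5)))*22)*(-15) = (((1 + 180 - 6*10*5)/(-6 + 10))*22)*(-15) = (((1 + 180 - 300)/4)*22)*(-15) = (((¼)*(-119))*22)*(-15) = -119/4*22*(-15) = -1309/2*(-15) = 19635/2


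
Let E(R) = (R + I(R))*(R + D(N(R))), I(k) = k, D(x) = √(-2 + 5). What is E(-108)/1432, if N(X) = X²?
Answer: 2916/179 - 27*√3/179 ≈ 16.029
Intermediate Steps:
D(x) = √3
E(R) = 2*R*(R + √3) (E(R) = (R + R)*(R + √3) = (2*R)*(R + √3) = 2*R*(R + √3))
E(-108)/1432 = (2*(-108)*(-108 + √3))/1432 = (23328 - 216*√3)*(1/1432) = 2916/179 - 27*√3/179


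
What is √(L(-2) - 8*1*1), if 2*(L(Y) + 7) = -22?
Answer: I*√26 ≈ 5.099*I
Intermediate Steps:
L(Y) = -18 (L(Y) = -7 + (½)*(-22) = -7 - 11 = -18)
√(L(-2) - 8*1*1) = √(-18 - 8*1*1) = √(-18 - 8*1) = √(-18 - 8) = √(-26) = I*√26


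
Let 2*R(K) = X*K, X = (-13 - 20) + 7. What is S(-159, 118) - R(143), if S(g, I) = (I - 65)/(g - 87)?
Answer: 457261/246 ≈ 1858.8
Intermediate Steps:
X = -26 (X = -33 + 7 = -26)
S(g, I) = (-65 + I)/(-87 + g)
R(K) = -13*K (R(K) = (-26*K)/2 = -13*K)
S(-159, 118) - R(143) = (-65 + 118)/(-87 - 159) - (-13)*143 = 53/(-246) - 1*(-1859) = -1/246*53 + 1859 = -53/246 + 1859 = 457261/246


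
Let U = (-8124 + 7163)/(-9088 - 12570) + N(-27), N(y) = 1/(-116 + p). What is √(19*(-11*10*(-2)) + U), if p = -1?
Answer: √360133176806/9282 ≈ 64.653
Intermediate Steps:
N(y) = -1/117 (N(y) = 1/(-116 - 1) = 1/(-117) = -1/117)
U = 6983/194922 (U = (-8124 + 7163)/(-9088 - 12570) - 1/117 = -961/(-21658) - 1/117 = -961*(-1/21658) - 1/117 = 961/21658 - 1/117 = 6983/194922 ≈ 0.035825)
√(19*(-11*10*(-2)) + U) = √(19*(-11*10*(-2)) + 6983/194922) = √(19*(-110*(-2)) + 6983/194922) = √(19*220 + 6983/194922) = √(4180 + 6983/194922) = √(814780943/194922) = √360133176806/9282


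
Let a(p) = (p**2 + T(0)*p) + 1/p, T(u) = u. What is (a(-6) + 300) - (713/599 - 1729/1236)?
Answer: 248793313/740364 ≈ 336.04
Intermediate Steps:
a(p) = 1/p + p**2 (a(p) = (p**2 + 0*p) + 1/p = (p**2 + 0) + 1/p = p**2 + 1/p = 1/p + p**2)
(a(-6) + 300) - (713/599 - 1729/1236) = ((1 + (-6)**3)/(-6) + 300) - (713/599 - 1729/1236) = (-(1 - 216)/6 + 300) - (713*(1/599) - 1729*1/1236) = (-1/6*(-215) + 300) - (713/599 - 1729/1236) = (215/6 + 300) - 1*(-154403/740364) = 2015/6 + 154403/740364 = 248793313/740364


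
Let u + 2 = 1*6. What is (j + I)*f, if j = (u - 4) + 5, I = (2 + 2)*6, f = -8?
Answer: -232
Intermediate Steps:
u = 4 (u = -2 + 1*6 = -2 + 6 = 4)
I = 24 (I = 4*6 = 24)
j = 5 (j = (4 - 4) + 5 = 0 + 5 = 5)
(j + I)*f = (5 + 24)*(-8) = 29*(-8) = -232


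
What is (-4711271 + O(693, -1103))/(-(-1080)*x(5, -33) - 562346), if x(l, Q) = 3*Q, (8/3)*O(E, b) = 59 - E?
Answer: 1449695/205928 ≈ 7.0398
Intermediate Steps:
O(E, b) = 177/8 - 3*E/8 (O(E, b) = 3*(59 - E)/8 = 177/8 - 3*E/8)
(-4711271 + O(693, -1103))/(-(-1080)*x(5, -33) - 562346) = (-4711271 + (177/8 - 3/8*693))/(-(-1080)*3*(-33) - 562346) = (-4711271 + (177/8 - 2079/8))/(-(-1080)*(-99) - 562346) = (-4711271 - 951/4)/(-1080*99 - 562346) = -18846035/(4*(-106920 - 562346)) = -18846035/4/(-669266) = -18846035/4*(-1/669266) = 1449695/205928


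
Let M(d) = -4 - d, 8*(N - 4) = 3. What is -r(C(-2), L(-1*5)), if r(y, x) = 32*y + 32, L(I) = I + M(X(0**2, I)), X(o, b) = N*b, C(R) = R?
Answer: 32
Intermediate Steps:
N = 35/8 (N = 4 + (1/8)*3 = 4 + 3/8 = 35/8 ≈ 4.3750)
X(o, b) = 35*b/8
L(I) = -4 - 27*I/8 (L(I) = I + (-4 - 35*I/8) = -4 - 27*I/8)
r(y, x) = 32 + 32*y
-r(C(-2), L(-1*5)) = -(32 + 32*(-2)) = -(32 - 64) = -1*(-32) = 32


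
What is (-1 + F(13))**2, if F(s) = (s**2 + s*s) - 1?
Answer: 112896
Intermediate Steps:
F(s) = -1 + 2*s**2 (F(s) = (s**2 + s**2) - 1 = 2*s**2 - 1 = -1 + 2*s**2)
(-1 + F(13))**2 = (-1 + (-1 + 2*13**2))**2 = (-1 + (-1 + 2*169))**2 = (-1 + (-1 + 338))**2 = (-1 + 337)**2 = 336**2 = 112896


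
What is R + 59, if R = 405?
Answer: 464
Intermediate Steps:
R + 59 = 405 + 59 = 464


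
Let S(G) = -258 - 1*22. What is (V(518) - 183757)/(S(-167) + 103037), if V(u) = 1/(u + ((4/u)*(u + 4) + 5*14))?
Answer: -28176563093/15756347352 ≈ -1.7883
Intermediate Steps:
S(G) = -280 (S(G) = -258 - 22 = -280)
V(u) = 1/(70 + u + 4*(4 + u)/u) (V(u) = 1/(u + ((4/u)*(4 + u) + 70)) = 1/(u + (4*(4 + u)/u + 70)) = 1/(u + (70 + 4*(4 + u)/u)) = 1/(70 + u + 4*(4 + u)/u))
(V(518) - 183757)/(S(-167) + 103037) = (518/(16 + 518**2 + 74*518) - 183757)/(-280 + 103037) = (518/(16 + 268324 + 38332) - 183757)/102757 = (518/306672 - 183757)*(1/102757) = (518*(1/306672) - 183757)*(1/102757) = (259/153336 - 183757)*(1/102757) = -28176563093/153336*1/102757 = -28176563093/15756347352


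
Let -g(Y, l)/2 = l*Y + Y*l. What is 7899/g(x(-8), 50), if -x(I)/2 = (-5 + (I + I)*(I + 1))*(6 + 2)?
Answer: 7899/342400 ≈ 0.023070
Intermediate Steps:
x(I) = 80 - 32*I*(1 + I) (x(I) = -2*(-5 + (I + I)*(I + 1))*(6 + 2) = -2*(-5 + (2*I)*(1 + I))*8 = -2*(-5 + 2*I*(1 + I))*8 = -2*(-40 + 16*I*(1 + I)) = 80 - 32*I*(1 + I))
g(Y, l) = -4*Y*l (g(Y, l) = -2*(l*Y + Y*l) = -2*(Y*l + Y*l) = -4*Y*l)
7899/g(x(-8), 50) = 7899/((-4*(80 - 32*(-8) - 32*(-8)²)*50)) = 7899/((-4*(80 + 256 - 32*64)*50)) = 7899/((-4*(80 + 256 - 2048)*50)) = 7899/((-4*(-1712)*50)) = 7899/342400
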